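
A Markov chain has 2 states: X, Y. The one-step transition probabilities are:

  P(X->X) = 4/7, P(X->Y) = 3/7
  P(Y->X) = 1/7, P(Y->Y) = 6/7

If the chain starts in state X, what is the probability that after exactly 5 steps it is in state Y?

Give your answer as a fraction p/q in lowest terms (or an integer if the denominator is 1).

Computing P^5 by repeated multiplication:
P^1 =
  X: [4/7, 3/7]
  Y: [1/7, 6/7]
P^2 =
  X: [19/49, 30/49]
  Y: [10/49, 39/49]
P^3 =
  X: [106/343, 237/343]
  Y: [79/343, 264/343]
P^4 =
  X: [661/2401, 1740/2401]
  Y: [580/2401, 1821/2401]
P^5 =
  X: [4384/16807, 12423/16807]
  Y: [4141/16807, 12666/16807]

(P^5)[X -> Y] = 12423/16807

Answer: 12423/16807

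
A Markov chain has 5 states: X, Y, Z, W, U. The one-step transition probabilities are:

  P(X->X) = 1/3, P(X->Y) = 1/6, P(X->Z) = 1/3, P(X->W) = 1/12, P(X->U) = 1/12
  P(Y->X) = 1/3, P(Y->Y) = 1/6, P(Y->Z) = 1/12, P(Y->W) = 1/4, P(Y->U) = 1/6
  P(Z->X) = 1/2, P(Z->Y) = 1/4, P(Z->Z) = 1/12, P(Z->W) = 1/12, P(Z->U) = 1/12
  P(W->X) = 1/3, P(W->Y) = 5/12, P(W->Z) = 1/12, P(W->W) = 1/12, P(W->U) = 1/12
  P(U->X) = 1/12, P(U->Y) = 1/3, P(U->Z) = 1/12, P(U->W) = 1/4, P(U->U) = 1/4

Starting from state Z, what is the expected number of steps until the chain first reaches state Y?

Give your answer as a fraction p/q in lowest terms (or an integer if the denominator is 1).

Let h_i = expected steps to first reach Y from state i.
Boundary: h_Y = 0.
First-step equations for the other states:
  h_X = 1 + 1/3*h_X + 1/6*h_Y + 1/3*h_Z + 1/12*h_W + 1/12*h_U
  h_Z = 1 + 1/2*h_X + 1/4*h_Y + 1/12*h_Z + 1/12*h_W + 1/12*h_U
  h_W = 1 + 1/3*h_X + 5/12*h_Y + 1/12*h_Z + 1/12*h_W + 1/12*h_U
  h_U = 1 + 1/12*h_X + 1/3*h_Y + 1/12*h_Z + 1/4*h_W + 1/4*h_U

Substituting h_Y = 0 and rearranging gives the linear system (I - Q) h = 1:
  [2/3, -1/3, -1/12, -1/12] . (h_X, h_Z, h_W, h_U) = 1
  [-1/2, 11/12, -1/12, -1/12] . (h_X, h_Z, h_W, h_U) = 1
  [-1/3, -1/12, 11/12, -1/12] . (h_X, h_Z, h_W, h_U) = 1
  [-1/12, -1/12, -1/4, 3/4] . (h_X, h_Z, h_W, h_U) = 1

Solving yields:
  h_X = 1800/409
  h_Z = 1680/409
  h_W = 1380/409
  h_U = 1392/409

Starting state is Z, so the expected hitting time is h_Z = 1680/409.

Answer: 1680/409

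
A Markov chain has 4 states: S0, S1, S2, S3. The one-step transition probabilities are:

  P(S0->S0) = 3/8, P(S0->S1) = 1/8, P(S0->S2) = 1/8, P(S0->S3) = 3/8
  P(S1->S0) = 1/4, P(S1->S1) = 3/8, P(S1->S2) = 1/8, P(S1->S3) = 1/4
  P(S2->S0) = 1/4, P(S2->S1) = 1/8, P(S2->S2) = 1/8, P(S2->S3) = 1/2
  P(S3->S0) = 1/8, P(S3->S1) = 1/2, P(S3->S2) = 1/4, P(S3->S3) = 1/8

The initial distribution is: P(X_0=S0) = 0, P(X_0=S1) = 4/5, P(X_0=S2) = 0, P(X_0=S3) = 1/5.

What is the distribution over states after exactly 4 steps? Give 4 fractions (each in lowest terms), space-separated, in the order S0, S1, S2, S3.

Answer: 2511/10240 3163/10240 1643/10240 2923/10240

Derivation:
Propagating the distribution step by step (d_{t+1} = d_t * P):
d_0 = (S0=0, S1=4/5, S2=0, S3=1/5)
  d_1[S0] = 0*3/8 + 4/5*1/4 + 0*1/4 + 1/5*1/8 = 9/40
  d_1[S1] = 0*1/8 + 4/5*3/8 + 0*1/8 + 1/5*1/2 = 2/5
  d_1[S2] = 0*1/8 + 4/5*1/8 + 0*1/8 + 1/5*1/4 = 3/20
  d_1[S3] = 0*3/8 + 4/5*1/4 + 0*1/2 + 1/5*1/8 = 9/40
d_1 = (S0=9/40, S1=2/5, S2=3/20, S3=9/40)
  d_2[S0] = 9/40*3/8 + 2/5*1/4 + 3/20*1/4 + 9/40*1/8 = 1/4
  d_2[S1] = 9/40*1/8 + 2/5*3/8 + 3/20*1/8 + 9/40*1/2 = 99/320
  d_2[S2] = 9/40*1/8 + 2/5*1/8 + 3/20*1/8 + 9/40*1/4 = 49/320
  d_2[S3] = 9/40*3/8 + 2/5*1/4 + 3/20*1/2 + 9/40*1/8 = 23/80
d_2 = (S0=1/4, S1=99/320, S2=49/320, S3=23/80)
  d_3[S0] = 1/4*3/8 + 99/320*1/4 + 49/320*1/4 + 23/80*1/8 = 157/640
  d_3[S1] = 1/4*1/8 + 99/320*3/8 + 49/320*1/8 + 23/80*1/2 = 397/1280
  d_3[S2] = 1/4*1/8 + 99/320*1/8 + 49/320*1/8 + 23/80*1/4 = 103/640
  d_3[S3] = 1/4*3/8 + 99/320*1/4 + 49/320*1/2 + 23/80*1/8 = 363/1280
d_3 = (S0=157/640, S1=397/1280, S2=103/640, S3=363/1280)
  d_4[S0] = 157/640*3/8 + 397/1280*1/4 + 103/640*1/4 + 363/1280*1/8 = 2511/10240
  d_4[S1] = 157/640*1/8 + 397/1280*3/8 + 103/640*1/8 + 363/1280*1/2 = 3163/10240
  d_4[S2] = 157/640*1/8 + 397/1280*1/8 + 103/640*1/8 + 363/1280*1/4 = 1643/10240
  d_4[S3] = 157/640*3/8 + 397/1280*1/4 + 103/640*1/2 + 363/1280*1/8 = 2923/10240
d_4 = (S0=2511/10240, S1=3163/10240, S2=1643/10240, S3=2923/10240)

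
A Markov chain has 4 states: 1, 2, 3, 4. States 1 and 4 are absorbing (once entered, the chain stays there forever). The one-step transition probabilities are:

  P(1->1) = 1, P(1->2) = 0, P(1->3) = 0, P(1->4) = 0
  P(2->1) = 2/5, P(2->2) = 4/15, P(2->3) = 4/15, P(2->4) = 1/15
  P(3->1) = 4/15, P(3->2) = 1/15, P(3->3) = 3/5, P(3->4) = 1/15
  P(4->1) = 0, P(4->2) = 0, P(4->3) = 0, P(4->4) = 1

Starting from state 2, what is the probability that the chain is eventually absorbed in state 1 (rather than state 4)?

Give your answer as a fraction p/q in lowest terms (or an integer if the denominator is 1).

Answer: 26/31

Derivation:
Let a_i = P(absorbed in 1 | start in state i).
Boundary conditions: a_1 = 1, a_4 = 0.
For each transient state i, a_i = sum_j P(i->j) * a_j:
  a_2 = 2/5*a_1 + 4/15*a_2 + 4/15*a_3 + 1/15*a_4
  a_3 = 4/15*a_1 + 1/15*a_2 + 3/5*a_3 + 1/15*a_4

Substituting a_1 = 1 and a_4 = 0, rearrange to (I - Q) a = r where r[i] = P(i -> 1):
  [11/15, -4/15] . (a_2, a_3) = 2/5
  [-1/15, 2/5] . (a_2, a_3) = 4/15

Solving yields:
  a_2 = 26/31
  a_3 = 25/31

Starting state is 2, so the absorption probability is a_2 = 26/31.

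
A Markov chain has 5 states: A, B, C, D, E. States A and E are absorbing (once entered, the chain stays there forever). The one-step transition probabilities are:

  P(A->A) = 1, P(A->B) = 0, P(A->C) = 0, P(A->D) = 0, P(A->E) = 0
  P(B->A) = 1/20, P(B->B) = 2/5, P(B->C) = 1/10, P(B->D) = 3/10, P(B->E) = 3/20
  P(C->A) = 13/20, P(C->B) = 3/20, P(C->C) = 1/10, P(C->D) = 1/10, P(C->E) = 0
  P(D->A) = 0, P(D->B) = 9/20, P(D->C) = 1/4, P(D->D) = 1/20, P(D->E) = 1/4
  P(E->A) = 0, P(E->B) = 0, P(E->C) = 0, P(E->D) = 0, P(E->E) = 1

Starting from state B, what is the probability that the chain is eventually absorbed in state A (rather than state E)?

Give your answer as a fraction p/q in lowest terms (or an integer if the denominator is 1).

Answer: 304/693

Derivation:
Let a_i = P(absorbed in A | start in state i).
Boundary conditions: a_A = 1, a_E = 0.
For each transient state i, a_i = sum_j P(i->j) * a_j:
  a_B = 1/20*a_A + 2/5*a_B + 1/10*a_C + 3/10*a_D + 3/20*a_E
  a_C = 13/20*a_A + 3/20*a_B + 1/10*a_C + 1/10*a_D + 0*a_E
  a_D = 0*a_A + 9/20*a_B + 1/4*a_C + 1/20*a_D + 1/4*a_E

Substituting a_A = 1 and a_E = 0, rearrange to (I - Q) a = r where r[i] = P(i -> A):
  [3/5, -1/10, -3/10] . (a_B, a_C, a_D) = 1/20
  [-3/20, 9/10, -1/10] . (a_B, a_C, a_D) = 13/20
  [-9/20, -1/4, 19/20] . (a_B, a_C, a_D) = 0

Solving yields:
  a_B = 304/693
  a_C = 779/924
  a_D = 397/924

Starting state is B, so the absorption probability is a_B = 304/693.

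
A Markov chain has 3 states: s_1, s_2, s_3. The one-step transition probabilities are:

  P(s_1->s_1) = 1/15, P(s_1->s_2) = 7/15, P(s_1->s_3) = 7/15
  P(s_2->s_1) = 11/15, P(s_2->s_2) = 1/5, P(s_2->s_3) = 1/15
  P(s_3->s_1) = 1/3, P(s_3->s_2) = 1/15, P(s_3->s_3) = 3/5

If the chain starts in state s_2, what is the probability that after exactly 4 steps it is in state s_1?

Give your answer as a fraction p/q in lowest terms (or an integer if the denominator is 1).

Computing P^4 by repeated multiplication:
P^1 =
  s_1: [1/15, 7/15, 7/15]
  s_2: [11/15, 1/5, 1/15]
  s_3: [1/3, 1/15, 3/5]
P^2 =
  s_1: [113/225, 7/45, 77/225]
  s_2: [49/225, 29/75, 89/225]
  s_3: [61/225, 47/225, 13/25]
P^3 =
  s_1: [883/3375, 973/3375, 1519/3375]
  s_2: [1451/3375, 77/375, 1231/3375]
  s_3: [1163/3375, 137/675, 509/1125]
P^4 =
  s_1: [19181/50625, 10619/50625, 833/2025]
  s_2: [15229/50625, 4489/16875, 21929/50625]
  s_3: [16333/50625, 11723/50625, 7523/16875]

(P^4)[s_2 -> s_1] = 15229/50625

Answer: 15229/50625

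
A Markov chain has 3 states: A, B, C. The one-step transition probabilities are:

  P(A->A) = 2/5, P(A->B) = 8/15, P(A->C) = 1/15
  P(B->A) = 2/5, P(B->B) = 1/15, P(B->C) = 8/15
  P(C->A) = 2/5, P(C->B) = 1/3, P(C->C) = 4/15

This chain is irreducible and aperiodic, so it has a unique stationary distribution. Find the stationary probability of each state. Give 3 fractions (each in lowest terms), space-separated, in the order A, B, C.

The stationary distribution satisfies pi = pi * P, i.e.:
  pi_A = 2/5*pi_A + 2/5*pi_B + 2/5*pi_C
  pi_B = 8/15*pi_A + 1/15*pi_B + 1/3*pi_C
  pi_C = 1/15*pi_A + 8/15*pi_B + 4/15*pi_C
with normalization: pi_A + pi_B + pi_C = 1.

Using the first 2 balance equations plus normalization, the linear system A*pi = b is:
  [-3/5, 2/5, 2/5] . pi = 0
  [8/15, -14/15, 1/3] . pi = 0
  [1, 1, 1] . pi = 1

Solving yields:
  pi_A = 2/5
  pi_B = 31/95
  pi_C = 26/95

Verification (pi * P):
  2/5*2/5 + 31/95*2/5 + 26/95*2/5 = 2/5 = pi_A  (ok)
  2/5*8/15 + 31/95*1/15 + 26/95*1/3 = 31/95 = pi_B  (ok)
  2/5*1/15 + 31/95*8/15 + 26/95*4/15 = 26/95 = pi_C  (ok)

Answer: 2/5 31/95 26/95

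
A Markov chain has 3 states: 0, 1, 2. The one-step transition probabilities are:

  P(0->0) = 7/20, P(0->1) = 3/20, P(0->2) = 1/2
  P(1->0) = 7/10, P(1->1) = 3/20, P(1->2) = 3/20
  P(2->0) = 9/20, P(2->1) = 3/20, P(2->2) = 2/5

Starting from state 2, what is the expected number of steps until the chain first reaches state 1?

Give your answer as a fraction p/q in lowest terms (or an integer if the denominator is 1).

Answer: 20/3

Derivation:
Let h_i = expected steps to first reach 1 from state i.
Boundary: h_1 = 0.
First-step equations for the other states:
  h_0 = 1 + 7/20*h_0 + 3/20*h_1 + 1/2*h_2
  h_2 = 1 + 9/20*h_0 + 3/20*h_1 + 2/5*h_2

Substituting h_1 = 0 and rearranging gives the linear system (I - Q) h = 1:
  [13/20, -1/2] . (h_0, h_2) = 1
  [-9/20, 3/5] . (h_0, h_2) = 1

Solving yields:
  h_0 = 20/3
  h_2 = 20/3

Starting state is 2, so the expected hitting time is h_2 = 20/3.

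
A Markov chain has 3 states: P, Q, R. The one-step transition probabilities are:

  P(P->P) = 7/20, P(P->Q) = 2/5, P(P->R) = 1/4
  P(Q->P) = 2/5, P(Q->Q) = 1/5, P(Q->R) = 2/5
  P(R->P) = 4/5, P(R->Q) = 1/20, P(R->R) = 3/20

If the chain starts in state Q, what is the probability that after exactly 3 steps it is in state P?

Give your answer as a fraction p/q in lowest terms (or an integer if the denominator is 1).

Answer: 469/1000

Derivation:
Computing P^3 by repeated multiplication:
P^1 =
  P: [7/20, 2/5, 1/4]
  Q: [2/5, 1/5, 2/5]
  R: [4/5, 1/20, 3/20]
P^2 =
  P: [193/400, 93/400, 57/200]
  Q: [27/50, 11/50, 6/25]
  R: [21/50, 27/80, 97/400]
P^3 =
  P: [3919/8000, 203/800, 2051/8000]
  Q: [469/1000, 34/125, 259/1000]
  R: [119/250, 1981/8000, 2211/8000]

(P^3)[Q -> P] = 469/1000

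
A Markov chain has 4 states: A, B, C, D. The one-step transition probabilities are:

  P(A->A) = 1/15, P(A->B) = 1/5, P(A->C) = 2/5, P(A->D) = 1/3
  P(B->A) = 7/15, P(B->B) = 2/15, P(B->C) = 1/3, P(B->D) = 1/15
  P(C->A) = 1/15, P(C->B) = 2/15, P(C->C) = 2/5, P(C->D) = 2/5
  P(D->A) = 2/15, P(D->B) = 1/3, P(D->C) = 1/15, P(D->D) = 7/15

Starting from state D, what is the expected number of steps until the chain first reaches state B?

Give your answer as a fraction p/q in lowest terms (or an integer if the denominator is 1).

Let h_i = expected steps to first reach B from state i.
Boundary: h_B = 0.
First-step equations for the other states:
  h_A = 1 + 1/15*h_A + 1/5*h_B + 2/5*h_C + 1/3*h_D
  h_C = 1 + 1/15*h_A + 2/15*h_B + 2/5*h_C + 2/5*h_D
  h_D = 1 + 2/15*h_A + 1/3*h_B + 1/15*h_C + 7/15*h_D

Substituting h_B = 0 and rearranging gives the linear system (I - Q) h = 1:
  [14/15, -2/5, -1/3] . (h_A, h_C, h_D) = 1
  [-1/15, 3/5, -2/5] . (h_A, h_C, h_D) = 1
  [-2/15, -1/15, 8/15] . (h_A, h_C, h_D) = 1

Solving yields:
  h_A = 3000/709
  h_C = 3165/709
  h_D = 2475/709

Starting state is D, so the expected hitting time is h_D = 2475/709.

Answer: 2475/709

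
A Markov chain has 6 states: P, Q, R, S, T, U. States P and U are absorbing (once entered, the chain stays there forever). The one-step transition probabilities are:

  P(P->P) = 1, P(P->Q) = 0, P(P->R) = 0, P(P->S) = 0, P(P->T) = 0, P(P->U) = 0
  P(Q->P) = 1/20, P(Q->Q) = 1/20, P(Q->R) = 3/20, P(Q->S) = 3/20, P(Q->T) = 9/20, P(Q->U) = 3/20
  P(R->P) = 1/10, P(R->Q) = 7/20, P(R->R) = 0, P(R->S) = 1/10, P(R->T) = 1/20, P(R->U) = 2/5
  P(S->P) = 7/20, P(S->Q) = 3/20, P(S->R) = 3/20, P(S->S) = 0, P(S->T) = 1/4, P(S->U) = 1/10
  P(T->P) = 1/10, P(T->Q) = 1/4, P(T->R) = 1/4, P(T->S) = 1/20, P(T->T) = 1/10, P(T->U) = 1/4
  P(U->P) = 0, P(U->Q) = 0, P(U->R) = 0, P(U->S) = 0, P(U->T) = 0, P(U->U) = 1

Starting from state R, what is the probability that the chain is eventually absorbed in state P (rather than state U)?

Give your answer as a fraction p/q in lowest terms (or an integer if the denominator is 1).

Answer: 25351/90275

Derivation:
Let a_i = P(absorbed in P | start in state i).
Boundary conditions: a_P = 1, a_U = 0.
For each transient state i, a_i = sum_j P(i->j) * a_j:
  a_Q = 1/20*a_P + 1/20*a_Q + 3/20*a_R + 3/20*a_S + 9/20*a_T + 3/20*a_U
  a_R = 1/10*a_P + 7/20*a_Q + 0*a_R + 1/10*a_S + 1/20*a_T + 2/5*a_U
  a_S = 7/20*a_P + 3/20*a_Q + 3/20*a_R + 0*a_S + 1/4*a_T + 1/10*a_U
  a_T = 1/10*a_P + 1/4*a_Q + 1/4*a_R + 1/20*a_S + 1/10*a_T + 1/4*a_U

Substituting a_P = 1 and a_U = 0, rearrange to (I - Q) a = r where r[i] = P(i -> P):
  [19/20, -3/20, -3/20, -9/20] . (a_Q, a_R, a_S, a_T) = 1/20
  [-7/20, 1, -1/10, -1/20] . (a_Q, a_R, a_S, a_T) = 1/10
  [-3/20, -3/20, 1, -1/4] . (a_Q, a_R, a_S, a_T) = 7/20
  [-1/4, -1/4, -1/20, 9/10] . (a_Q, a_R, a_S, a_T) = 1/10

Solving yields:
  a_Q = 29309/90275
  a_R = 25351/90275
  a_S = 46748/90275
  a_T = 27811/90275

Starting state is R, so the absorption probability is a_R = 25351/90275.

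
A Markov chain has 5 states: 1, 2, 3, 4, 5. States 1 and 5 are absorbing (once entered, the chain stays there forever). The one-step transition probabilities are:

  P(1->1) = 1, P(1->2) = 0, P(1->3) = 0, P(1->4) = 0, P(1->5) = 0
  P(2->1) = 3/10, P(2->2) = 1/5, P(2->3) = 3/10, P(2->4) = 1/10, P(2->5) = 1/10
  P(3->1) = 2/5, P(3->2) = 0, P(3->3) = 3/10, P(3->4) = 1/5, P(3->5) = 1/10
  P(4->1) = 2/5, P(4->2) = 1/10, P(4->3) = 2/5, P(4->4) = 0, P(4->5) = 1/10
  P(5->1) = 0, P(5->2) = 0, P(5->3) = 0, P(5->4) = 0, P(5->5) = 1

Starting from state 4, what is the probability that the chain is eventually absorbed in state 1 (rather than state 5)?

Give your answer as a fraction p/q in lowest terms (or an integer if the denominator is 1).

Let a_i = P(absorbed in 1 | start in state i).
Boundary conditions: a_1 = 1, a_5 = 0.
For each transient state i, a_i = sum_j P(i->j) * a_j:
  a_2 = 3/10*a_1 + 1/5*a_2 + 3/10*a_3 + 1/10*a_4 + 1/10*a_5
  a_3 = 2/5*a_1 + 0*a_2 + 3/10*a_3 + 1/5*a_4 + 1/10*a_5
  a_4 = 2/5*a_1 + 1/10*a_2 + 2/5*a_3 + 0*a_4 + 1/10*a_5

Substituting a_1 = 1 and a_5 = 0, rearrange to (I - Q) a = r where r[i] = P(i -> 1):
  [4/5, -3/10, -1/10] . (a_2, a_3, a_4) = 3/10
  [0, 7/10, -1/5] . (a_2, a_3, a_4) = 2/5
  [-1/10, -2/5, 1] . (a_2, a_3, a_4) = 2/5

Solving yields:
  a_2 = 374/483
  a_3 = 386/483
  a_4 = 55/69

Starting state is 4, so the absorption probability is a_4 = 55/69.

Answer: 55/69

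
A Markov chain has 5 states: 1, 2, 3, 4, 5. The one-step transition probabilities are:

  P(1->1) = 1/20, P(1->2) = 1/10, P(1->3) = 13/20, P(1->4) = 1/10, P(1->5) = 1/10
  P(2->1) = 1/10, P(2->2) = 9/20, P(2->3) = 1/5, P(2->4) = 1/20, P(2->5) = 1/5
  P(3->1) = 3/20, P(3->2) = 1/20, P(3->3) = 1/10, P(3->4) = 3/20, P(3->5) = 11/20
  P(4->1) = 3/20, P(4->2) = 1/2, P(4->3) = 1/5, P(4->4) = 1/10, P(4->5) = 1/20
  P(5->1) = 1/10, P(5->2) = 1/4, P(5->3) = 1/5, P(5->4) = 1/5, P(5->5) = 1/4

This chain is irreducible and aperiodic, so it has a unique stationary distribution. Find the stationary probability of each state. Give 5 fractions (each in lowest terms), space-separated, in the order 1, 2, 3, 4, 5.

Answer: 1698/15163 45593/166793 37967/166793 20685/166793 43870/166793

Derivation:
The stationary distribution satisfies pi = pi * P, i.e.:
  pi_1 = 1/20*pi_1 + 1/10*pi_2 + 3/20*pi_3 + 3/20*pi_4 + 1/10*pi_5
  pi_2 = 1/10*pi_1 + 9/20*pi_2 + 1/20*pi_3 + 1/2*pi_4 + 1/4*pi_5
  pi_3 = 13/20*pi_1 + 1/5*pi_2 + 1/10*pi_3 + 1/5*pi_4 + 1/5*pi_5
  pi_4 = 1/10*pi_1 + 1/20*pi_2 + 3/20*pi_3 + 1/10*pi_4 + 1/5*pi_5
  pi_5 = 1/10*pi_1 + 1/5*pi_2 + 11/20*pi_3 + 1/20*pi_4 + 1/4*pi_5
with normalization: pi_1 + pi_2 + pi_3 + pi_4 + pi_5 = 1.

Using the first 4 balance equations plus normalization, the linear system A*pi = b is:
  [-19/20, 1/10, 3/20, 3/20, 1/10] . pi = 0
  [1/10, -11/20, 1/20, 1/2, 1/4] . pi = 0
  [13/20, 1/5, -9/10, 1/5, 1/5] . pi = 0
  [1/10, 1/20, 3/20, -9/10, 1/5] . pi = 0
  [1, 1, 1, 1, 1] . pi = 1

Solving yields:
  pi_1 = 1698/15163
  pi_2 = 45593/166793
  pi_3 = 37967/166793
  pi_4 = 20685/166793
  pi_5 = 43870/166793

Verification (pi * P):
  1698/15163*1/20 + 45593/166793*1/10 + 37967/166793*3/20 + 20685/166793*3/20 + 43870/166793*1/10 = 1698/15163 = pi_1  (ok)
  1698/15163*1/10 + 45593/166793*9/20 + 37967/166793*1/20 + 20685/166793*1/2 + 43870/166793*1/4 = 45593/166793 = pi_2  (ok)
  1698/15163*13/20 + 45593/166793*1/5 + 37967/166793*1/10 + 20685/166793*1/5 + 43870/166793*1/5 = 37967/166793 = pi_3  (ok)
  1698/15163*1/10 + 45593/166793*1/20 + 37967/166793*3/20 + 20685/166793*1/10 + 43870/166793*1/5 = 20685/166793 = pi_4  (ok)
  1698/15163*1/10 + 45593/166793*1/5 + 37967/166793*11/20 + 20685/166793*1/20 + 43870/166793*1/4 = 43870/166793 = pi_5  (ok)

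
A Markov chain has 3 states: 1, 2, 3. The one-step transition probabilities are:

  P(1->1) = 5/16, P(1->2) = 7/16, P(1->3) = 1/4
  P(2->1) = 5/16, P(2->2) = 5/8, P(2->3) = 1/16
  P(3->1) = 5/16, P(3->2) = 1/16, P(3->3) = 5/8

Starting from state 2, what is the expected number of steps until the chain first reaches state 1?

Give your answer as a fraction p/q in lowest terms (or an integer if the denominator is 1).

Answer: 16/5

Derivation:
Let h_i = expected steps to first reach 1 from state i.
Boundary: h_1 = 0.
First-step equations for the other states:
  h_2 = 1 + 5/16*h_1 + 5/8*h_2 + 1/16*h_3
  h_3 = 1 + 5/16*h_1 + 1/16*h_2 + 5/8*h_3

Substituting h_1 = 0 and rearranging gives the linear system (I - Q) h = 1:
  [3/8, -1/16] . (h_2, h_3) = 1
  [-1/16, 3/8] . (h_2, h_3) = 1

Solving yields:
  h_2 = 16/5
  h_3 = 16/5

Starting state is 2, so the expected hitting time is h_2 = 16/5.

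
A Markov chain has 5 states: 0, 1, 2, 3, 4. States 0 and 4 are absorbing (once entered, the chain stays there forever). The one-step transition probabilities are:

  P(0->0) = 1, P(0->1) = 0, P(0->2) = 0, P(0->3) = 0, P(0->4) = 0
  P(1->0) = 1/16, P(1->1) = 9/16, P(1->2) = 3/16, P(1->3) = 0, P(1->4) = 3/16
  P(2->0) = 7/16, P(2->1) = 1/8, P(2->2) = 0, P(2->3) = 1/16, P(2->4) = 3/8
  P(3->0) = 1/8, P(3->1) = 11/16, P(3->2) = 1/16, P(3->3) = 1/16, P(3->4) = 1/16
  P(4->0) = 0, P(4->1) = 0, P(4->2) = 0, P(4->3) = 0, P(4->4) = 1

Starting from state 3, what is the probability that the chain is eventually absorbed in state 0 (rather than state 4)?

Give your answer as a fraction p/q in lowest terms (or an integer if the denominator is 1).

Answer: 67/155

Derivation:
Let a_i = P(absorbed in 0 | start in state i).
Boundary conditions: a_0 = 1, a_4 = 0.
For each transient state i, a_i = sum_j P(i->j) * a_j:
  a_1 = 1/16*a_0 + 9/16*a_1 + 3/16*a_2 + 0*a_3 + 3/16*a_4
  a_2 = 7/16*a_0 + 1/8*a_1 + 0*a_2 + 1/16*a_3 + 3/8*a_4
  a_3 = 1/8*a_0 + 11/16*a_1 + 1/16*a_2 + 1/16*a_3 + 1/16*a_4

Substituting a_0 = 1 and a_4 = 0, rearrange to (I - Q) a = r where r[i] = P(i -> 0):
  [7/16, -3/16, 0] . (a_1, a_2, a_3) = 1/16
  [-1/8, 1, -1/16] . (a_1, a_2, a_3) = 7/16
  [-11/16, -1/16, 15/16] . (a_1, a_2, a_3) = 1/8

Solving yields:
  a_1 = 56/155
  a_2 = 79/155
  a_3 = 67/155

Starting state is 3, so the absorption probability is a_3 = 67/155.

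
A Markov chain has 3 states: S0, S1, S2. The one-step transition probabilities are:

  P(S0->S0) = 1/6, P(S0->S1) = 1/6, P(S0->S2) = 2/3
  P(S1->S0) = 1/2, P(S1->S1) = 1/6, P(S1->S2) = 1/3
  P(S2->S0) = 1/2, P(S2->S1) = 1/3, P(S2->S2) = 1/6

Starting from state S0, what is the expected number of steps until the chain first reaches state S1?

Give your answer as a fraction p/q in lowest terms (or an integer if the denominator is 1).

Let h_i = expected steps to first reach S1 from state i.
Boundary: h_S1 = 0.
First-step equations for the other states:
  h_S0 = 1 + 1/6*h_S0 + 1/6*h_S1 + 2/3*h_S2
  h_S2 = 1 + 1/2*h_S0 + 1/3*h_S1 + 1/6*h_S2

Substituting h_S1 = 0 and rearranging gives the linear system (I - Q) h = 1:
  [5/6, -2/3] . (h_S0, h_S2) = 1
  [-1/2, 5/6] . (h_S0, h_S2) = 1

Solving yields:
  h_S0 = 54/13
  h_S2 = 48/13

Starting state is S0, so the expected hitting time is h_S0 = 54/13.

Answer: 54/13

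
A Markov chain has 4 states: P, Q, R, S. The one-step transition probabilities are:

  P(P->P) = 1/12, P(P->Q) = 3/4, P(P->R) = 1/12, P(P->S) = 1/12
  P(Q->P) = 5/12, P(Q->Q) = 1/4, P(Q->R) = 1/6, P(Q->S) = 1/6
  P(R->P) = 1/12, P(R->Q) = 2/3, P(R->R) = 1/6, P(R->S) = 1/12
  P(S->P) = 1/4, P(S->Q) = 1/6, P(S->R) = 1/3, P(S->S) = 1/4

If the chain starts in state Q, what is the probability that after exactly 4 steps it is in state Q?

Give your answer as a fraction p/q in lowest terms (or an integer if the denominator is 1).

Answer: 4643/10368

Derivation:
Computing P^4 by repeated multiplication:
P^1 =
  P: [1/12, 3/4, 1/12, 1/12]
  Q: [5/12, 1/4, 1/6, 1/6]
  R: [1/12, 2/3, 1/6, 1/12]
  S: [1/4, 1/6, 1/3, 1/4]
P^2 =
  P: [25/72, 23/72, 25/144, 23/144]
  Q: [7/36, 37/72, 23/144, 19/144]
  R: [23/72, 17/48, 25/144, 11/72]
  S: [13/72, 71/144, 3/16, 5/36]
P^3 =
  P: [187/864, 139/288, 71/432, 59/432]
  Q: [239/864, 29/72, 149/864, 4/27]
  R: [49/216, 811/1728, 143/864, 239/1728]
  S: [13/48, 703/1728, 151/864, 85/576]
P^4 =
  P: [173/648, 2153/5184, 1777/10368, 1517/10368]
  Q: [157/648, 4643/10368, 1745/10368, 367/2592]
  R: [2725/10368, 2909/6912, 1771/10368, 3017/20736]
  S: [2525/10368, 9247/20736, 583/3456, 2941/20736]

(P^4)[Q -> Q] = 4643/10368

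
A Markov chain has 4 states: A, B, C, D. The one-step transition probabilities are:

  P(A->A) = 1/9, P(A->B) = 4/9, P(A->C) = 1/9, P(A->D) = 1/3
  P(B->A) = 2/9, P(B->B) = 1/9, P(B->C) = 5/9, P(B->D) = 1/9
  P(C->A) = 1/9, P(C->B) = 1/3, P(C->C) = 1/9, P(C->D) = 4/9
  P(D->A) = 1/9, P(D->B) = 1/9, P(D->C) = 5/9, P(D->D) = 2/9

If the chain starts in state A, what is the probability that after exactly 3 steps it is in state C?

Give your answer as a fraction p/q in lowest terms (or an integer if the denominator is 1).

Answer: 205/729

Derivation:
Computing P^3 by repeated multiplication:
P^1 =
  A: [1/9, 4/9, 1/9, 1/3]
  B: [2/9, 1/9, 5/9, 1/9]
  C: [1/9, 1/3, 1/9, 4/9]
  D: [1/9, 1/9, 5/9, 2/9]
P^2 =
  A: [13/81, 14/81, 37/81, 17/81]
  B: [10/81, 25/81, 17/81, 29/81]
  C: [4/27, 14/81, 37/81, 2/9]
  D: [10/81, 22/81, 7/27, 28/81]
P^3 =
  A: [95/729, 194/729, 205/729, 235/729]
  B: [106/729, 145/729, 11/27, 181/729]
  C: [95/729, 191/729, 209/729, 26/81]
  D: [103/729, 17/81, 281/729, 64/243]

(P^3)[A -> C] = 205/729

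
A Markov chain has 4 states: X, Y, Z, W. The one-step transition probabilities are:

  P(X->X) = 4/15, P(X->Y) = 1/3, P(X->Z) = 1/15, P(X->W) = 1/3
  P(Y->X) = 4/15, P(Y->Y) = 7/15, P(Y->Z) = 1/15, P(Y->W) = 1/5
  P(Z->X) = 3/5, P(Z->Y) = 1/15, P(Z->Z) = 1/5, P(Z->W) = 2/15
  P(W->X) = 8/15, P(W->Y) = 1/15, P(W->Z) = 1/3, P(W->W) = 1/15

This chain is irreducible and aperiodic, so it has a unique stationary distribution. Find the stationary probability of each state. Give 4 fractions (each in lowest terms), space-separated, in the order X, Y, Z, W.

Answer: 133/359 99/359 51/359 76/359

Derivation:
The stationary distribution satisfies pi = pi * P, i.e.:
  pi_X = 4/15*pi_X + 4/15*pi_Y + 3/5*pi_Z + 8/15*pi_W
  pi_Y = 1/3*pi_X + 7/15*pi_Y + 1/15*pi_Z + 1/15*pi_W
  pi_Z = 1/15*pi_X + 1/15*pi_Y + 1/5*pi_Z + 1/3*pi_W
  pi_W = 1/3*pi_X + 1/5*pi_Y + 2/15*pi_Z + 1/15*pi_W
with normalization: pi_X + pi_Y + pi_Z + pi_W = 1.

Using the first 3 balance equations plus normalization, the linear system A*pi = b is:
  [-11/15, 4/15, 3/5, 8/15] . pi = 0
  [1/3, -8/15, 1/15, 1/15] . pi = 0
  [1/15, 1/15, -4/5, 1/3] . pi = 0
  [1, 1, 1, 1] . pi = 1

Solving yields:
  pi_X = 133/359
  pi_Y = 99/359
  pi_Z = 51/359
  pi_W = 76/359

Verification (pi * P):
  133/359*4/15 + 99/359*4/15 + 51/359*3/5 + 76/359*8/15 = 133/359 = pi_X  (ok)
  133/359*1/3 + 99/359*7/15 + 51/359*1/15 + 76/359*1/15 = 99/359 = pi_Y  (ok)
  133/359*1/15 + 99/359*1/15 + 51/359*1/5 + 76/359*1/3 = 51/359 = pi_Z  (ok)
  133/359*1/3 + 99/359*1/5 + 51/359*2/15 + 76/359*1/15 = 76/359 = pi_W  (ok)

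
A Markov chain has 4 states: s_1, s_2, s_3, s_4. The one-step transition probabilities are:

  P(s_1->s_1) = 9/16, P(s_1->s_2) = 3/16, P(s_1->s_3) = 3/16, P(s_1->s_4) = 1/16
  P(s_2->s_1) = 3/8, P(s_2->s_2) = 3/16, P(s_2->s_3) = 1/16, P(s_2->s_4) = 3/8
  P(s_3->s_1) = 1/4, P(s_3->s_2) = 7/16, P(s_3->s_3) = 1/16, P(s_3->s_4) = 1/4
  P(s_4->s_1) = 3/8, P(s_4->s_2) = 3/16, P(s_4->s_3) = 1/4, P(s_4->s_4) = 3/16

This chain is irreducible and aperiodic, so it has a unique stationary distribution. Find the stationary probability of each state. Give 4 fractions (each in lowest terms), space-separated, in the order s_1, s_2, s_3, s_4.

The stationary distribution satisfies pi = pi * P, i.e.:
  pi_s_1 = 9/16*pi_s_1 + 3/8*pi_s_2 + 1/4*pi_s_3 + 3/8*pi_s_4
  pi_s_2 = 3/16*pi_s_1 + 3/16*pi_s_2 + 7/16*pi_s_3 + 3/16*pi_s_4
  pi_s_3 = 3/16*pi_s_1 + 1/16*pi_s_2 + 1/16*pi_s_3 + 1/4*pi_s_4
  pi_s_4 = 1/16*pi_s_1 + 3/8*pi_s_2 + 1/4*pi_s_3 + 3/16*pi_s_4
with normalization: pi_s_1 + pi_s_2 + pi_s_3 + pi_s_4 = 1.

Using the first 3 balance equations plus normalization, the linear system A*pi = b is:
  [-7/16, 3/8, 1/4, 3/8] . pi = 0
  [3/16, -13/16, 7/16, 3/16] . pi = 0
  [3/16, 1/16, -15/16, 1/4] . pi = 0
  [1, 1, 1, 1] . pi = 1

Solving yields:
  pi_s_1 = 893/2038
  pi_s_2 = 919/4076
  pi_s_3 = 619/4076
  pi_s_4 = 188/1019

Verification (pi * P):
  893/2038*9/16 + 919/4076*3/8 + 619/4076*1/4 + 188/1019*3/8 = 893/2038 = pi_s_1  (ok)
  893/2038*3/16 + 919/4076*3/16 + 619/4076*7/16 + 188/1019*3/16 = 919/4076 = pi_s_2  (ok)
  893/2038*3/16 + 919/4076*1/16 + 619/4076*1/16 + 188/1019*1/4 = 619/4076 = pi_s_3  (ok)
  893/2038*1/16 + 919/4076*3/8 + 619/4076*1/4 + 188/1019*3/16 = 188/1019 = pi_s_4  (ok)

Answer: 893/2038 919/4076 619/4076 188/1019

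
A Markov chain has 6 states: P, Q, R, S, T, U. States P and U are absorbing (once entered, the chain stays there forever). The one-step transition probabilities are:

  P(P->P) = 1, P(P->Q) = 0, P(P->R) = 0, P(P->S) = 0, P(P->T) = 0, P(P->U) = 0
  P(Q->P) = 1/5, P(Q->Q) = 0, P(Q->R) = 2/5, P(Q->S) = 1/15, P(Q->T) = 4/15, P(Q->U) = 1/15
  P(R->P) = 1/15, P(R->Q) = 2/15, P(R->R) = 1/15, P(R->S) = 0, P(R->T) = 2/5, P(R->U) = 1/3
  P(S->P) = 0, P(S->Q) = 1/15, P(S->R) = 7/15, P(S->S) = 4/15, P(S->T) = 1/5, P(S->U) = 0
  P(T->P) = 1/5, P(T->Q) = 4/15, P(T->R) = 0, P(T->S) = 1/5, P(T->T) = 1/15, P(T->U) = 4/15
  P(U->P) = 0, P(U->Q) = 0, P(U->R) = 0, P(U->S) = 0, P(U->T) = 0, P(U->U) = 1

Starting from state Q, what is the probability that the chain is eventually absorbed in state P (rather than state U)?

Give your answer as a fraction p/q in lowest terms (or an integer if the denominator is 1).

Let a_i = P(absorbed in P | start in state i).
Boundary conditions: a_P = 1, a_U = 0.
For each transient state i, a_i = sum_j P(i->j) * a_j:
  a_Q = 1/5*a_P + 0*a_Q + 2/5*a_R + 1/15*a_S + 4/15*a_T + 1/15*a_U
  a_R = 1/15*a_P + 2/15*a_Q + 1/15*a_R + 0*a_S + 2/5*a_T + 1/3*a_U
  a_S = 0*a_P + 1/15*a_Q + 7/15*a_R + 4/15*a_S + 1/5*a_T + 0*a_U
  a_T = 1/5*a_P + 4/15*a_Q + 0*a_R + 1/5*a_S + 1/15*a_T + 4/15*a_U

Substituting a_P = 1 and a_U = 0, rearrange to (I - Q) a = r where r[i] = P(i -> P):
  [1, -2/5, -1/15, -4/15] . (a_Q, a_R, a_S, a_T) = 1/5
  [-2/15, 14/15, 0, -2/5] . (a_Q, a_R, a_S, a_T) = 1/15
  [-1/15, -7/15, 11/15, -1/5] . (a_Q, a_R, a_S, a_T) = 0
  [-4/15, 0, -1/5, 14/15] . (a_Q, a_R, a_S, a_T) = 1/5

Solving yields:
  a_Q = 2513/5400
  a_R = 6911/21600
  a_S = 3907/10800
  a_T = 367/864

Starting state is Q, so the absorption probability is a_Q = 2513/5400.

Answer: 2513/5400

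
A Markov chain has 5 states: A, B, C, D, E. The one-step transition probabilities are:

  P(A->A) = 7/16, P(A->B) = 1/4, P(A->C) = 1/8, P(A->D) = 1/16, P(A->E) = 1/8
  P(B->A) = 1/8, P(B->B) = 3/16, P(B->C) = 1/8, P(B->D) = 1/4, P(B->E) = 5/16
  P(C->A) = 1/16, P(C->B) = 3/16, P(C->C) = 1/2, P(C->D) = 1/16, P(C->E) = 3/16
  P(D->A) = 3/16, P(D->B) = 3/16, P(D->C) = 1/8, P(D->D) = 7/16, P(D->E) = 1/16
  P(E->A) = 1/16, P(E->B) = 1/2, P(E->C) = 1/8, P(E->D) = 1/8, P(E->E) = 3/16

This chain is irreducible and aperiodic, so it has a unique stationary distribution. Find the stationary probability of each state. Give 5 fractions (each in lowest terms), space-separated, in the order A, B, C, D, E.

The stationary distribution satisfies pi = pi * P, i.e.:
  pi_A = 7/16*pi_A + 1/8*pi_B + 1/16*pi_C + 3/16*pi_D + 1/16*pi_E
  pi_B = 1/4*pi_A + 3/16*pi_B + 3/16*pi_C + 3/16*pi_D + 1/2*pi_E
  pi_C = 1/8*pi_A + 1/8*pi_B + 1/2*pi_C + 1/8*pi_D + 1/8*pi_E
  pi_D = 1/16*pi_A + 1/4*pi_B + 1/16*pi_C + 7/16*pi_D + 1/8*pi_E
  pi_E = 1/8*pi_A + 5/16*pi_B + 3/16*pi_C + 1/16*pi_D + 3/16*pi_E
with normalization: pi_A + pi_B + pi_C + pi_D + pi_E = 1.

Using the first 4 balance equations plus normalization, the linear system A*pi = b is:
  [-9/16, 1/8, 1/16, 3/16, 1/16] . pi = 0
  [1/4, -13/16, 3/16, 3/16, 1/2] . pi = 0
  [1/8, 1/8, -1/2, 1/8, 1/8] . pi = 0
  [1/16, 1/4, 1/16, -9/16, 1/8] . pi = 0
  [1, 1, 1, 1, 1] . pi = 1

Solving yields:
  pi_A = 2063/12535
  pi_B = 3203/12535
  pi_C = 1/5
  pi_D = 2446/12535
  pi_E = 2316/12535

Verification (pi * P):
  2063/12535*7/16 + 3203/12535*1/8 + 1/5*1/16 + 2446/12535*3/16 + 2316/12535*1/16 = 2063/12535 = pi_A  (ok)
  2063/12535*1/4 + 3203/12535*3/16 + 1/5*3/16 + 2446/12535*3/16 + 2316/12535*1/2 = 3203/12535 = pi_B  (ok)
  2063/12535*1/8 + 3203/12535*1/8 + 1/5*1/2 + 2446/12535*1/8 + 2316/12535*1/8 = 1/5 = pi_C  (ok)
  2063/12535*1/16 + 3203/12535*1/4 + 1/5*1/16 + 2446/12535*7/16 + 2316/12535*1/8 = 2446/12535 = pi_D  (ok)
  2063/12535*1/8 + 3203/12535*5/16 + 1/5*3/16 + 2446/12535*1/16 + 2316/12535*3/16 = 2316/12535 = pi_E  (ok)

Answer: 2063/12535 3203/12535 1/5 2446/12535 2316/12535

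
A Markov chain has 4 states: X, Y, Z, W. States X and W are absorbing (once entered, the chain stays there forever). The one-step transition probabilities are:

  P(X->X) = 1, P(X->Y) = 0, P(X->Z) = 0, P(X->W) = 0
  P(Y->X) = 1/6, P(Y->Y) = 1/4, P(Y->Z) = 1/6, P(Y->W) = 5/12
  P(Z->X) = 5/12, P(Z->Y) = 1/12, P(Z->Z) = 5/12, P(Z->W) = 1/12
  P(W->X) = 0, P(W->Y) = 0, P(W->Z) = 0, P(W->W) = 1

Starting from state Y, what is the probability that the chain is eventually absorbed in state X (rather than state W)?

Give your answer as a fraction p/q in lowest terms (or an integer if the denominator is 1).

Let a_i = P(absorbed in X | start in state i).
Boundary conditions: a_X = 1, a_W = 0.
For each transient state i, a_i = sum_j P(i->j) * a_j:
  a_Y = 1/6*a_X + 1/4*a_Y + 1/6*a_Z + 5/12*a_W
  a_Z = 5/12*a_X + 1/12*a_Y + 5/12*a_Z + 1/12*a_W

Substituting a_X = 1 and a_W = 0, rearrange to (I - Q) a = r where r[i] = P(i -> X):
  [3/4, -1/6] . (a_Y, a_Z) = 1/6
  [-1/12, 7/12] . (a_Y, a_Z) = 5/12

Solving yields:
  a_Y = 24/61
  a_Z = 47/61

Starting state is Y, so the absorption probability is a_Y = 24/61.

Answer: 24/61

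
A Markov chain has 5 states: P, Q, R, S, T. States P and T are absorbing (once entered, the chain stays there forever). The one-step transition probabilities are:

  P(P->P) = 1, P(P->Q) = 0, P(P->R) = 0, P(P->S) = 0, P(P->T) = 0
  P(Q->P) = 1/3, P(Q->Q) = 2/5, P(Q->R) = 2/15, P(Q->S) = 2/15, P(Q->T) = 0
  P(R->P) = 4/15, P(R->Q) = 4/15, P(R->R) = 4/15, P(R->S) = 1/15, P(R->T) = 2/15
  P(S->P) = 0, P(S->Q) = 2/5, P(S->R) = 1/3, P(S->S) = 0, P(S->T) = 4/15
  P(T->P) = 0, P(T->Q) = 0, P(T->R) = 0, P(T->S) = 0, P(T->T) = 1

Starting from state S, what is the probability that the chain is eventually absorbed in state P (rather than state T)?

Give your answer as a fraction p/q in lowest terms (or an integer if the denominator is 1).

Answer: 329/568

Derivation:
Let a_i = P(absorbed in P | start in state i).
Boundary conditions: a_P = 1, a_T = 0.
For each transient state i, a_i = sum_j P(i->j) * a_j:
  a_Q = 1/3*a_P + 2/5*a_Q + 2/15*a_R + 2/15*a_S + 0*a_T
  a_R = 4/15*a_P + 4/15*a_Q + 4/15*a_R + 1/15*a_S + 2/15*a_T
  a_S = 0*a_P + 2/5*a_Q + 1/3*a_R + 0*a_S + 4/15*a_T

Substituting a_P = 1 and a_T = 0, rearrange to (I - Q) a = r where r[i] = P(i -> P):
  [3/5, -2/15, -2/15] . (a_Q, a_R, a_S) = 1/3
  [-4/15, 11/15, -1/15] . (a_Q, a_R, a_S) = 4/15
  [-2/5, -1/3, 1] . (a_Q, a_R, a_S) = 0

Solving yields:
  a_Q = 60/71
  a_R = 411/568
  a_S = 329/568

Starting state is S, so the absorption probability is a_S = 329/568.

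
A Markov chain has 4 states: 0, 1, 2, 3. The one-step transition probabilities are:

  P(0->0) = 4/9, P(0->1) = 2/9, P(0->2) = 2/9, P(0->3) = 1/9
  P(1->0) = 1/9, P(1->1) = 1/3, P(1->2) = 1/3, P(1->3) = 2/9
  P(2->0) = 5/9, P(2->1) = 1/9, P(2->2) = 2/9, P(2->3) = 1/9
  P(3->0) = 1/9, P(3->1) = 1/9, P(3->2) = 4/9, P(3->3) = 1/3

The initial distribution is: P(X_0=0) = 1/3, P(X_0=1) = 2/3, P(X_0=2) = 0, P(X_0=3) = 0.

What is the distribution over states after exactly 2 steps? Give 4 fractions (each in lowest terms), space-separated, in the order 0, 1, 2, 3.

Propagating the distribution step by step (d_{t+1} = d_t * P):
d_0 = (0=1/3, 1=2/3, 2=0, 3=0)
  d_1[0] = 1/3*4/9 + 2/3*1/9 + 0*5/9 + 0*1/9 = 2/9
  d_1[1] = 1/3*2/9 + 2/3*1/3 + 0*1/9 + 0*1/9 = 8/27
  d_1[2] = 1/3*2/9 + 2/3*1/3 + 0*2/9 + 0*4/9 = 8/27
  d_1[3] = 1/3*1/9 + 2/3*2/9 + 0*1/9 + 0*1/3 = 5/27
d_1 = (0=2/9, 1=8/27, 2=8/27, 3=5/27)
  d_2[0] = 2/9*4/9 + 8/27*1/9 + 8/27*5/9 + 5/27*1/9 = 77/243
  d_2[1] = 2/9*2/9 + 8/27*1/3 + 8/27*1/9 + 5/27*1/9 = 49/243
  d_2[2] = 2/9*2/9 + 8/27*1/3 + 8/27*2/9 + 5/27*4/9 = 8/27
  d_2[3] = 2/9*1/9 + 8/27*2/9 + 8/27*1/9 + 5/27*1/3 = 5/27
d_2 = (0=77/243, 1=49/243, 2=8/27, 3=5/27)

Answer: 77/243 49/243 8/27 5/27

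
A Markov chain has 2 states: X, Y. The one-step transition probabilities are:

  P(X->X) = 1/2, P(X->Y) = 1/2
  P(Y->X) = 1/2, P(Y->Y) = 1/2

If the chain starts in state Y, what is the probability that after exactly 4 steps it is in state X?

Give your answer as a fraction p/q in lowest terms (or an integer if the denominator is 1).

Computing P^4 by repeated multiplication:
P^1 =
  X: [1/2, 1/2]
  Y: [1/2, 1/2]
P^2 =
  X: [1/2, 1/2]
  Y: [1/2, 1/2]
P^3 =
  X: [1/2, 1/2]
  Y: [1/2, 1/2]
P^4 =
  X: [1/2, 1/2]
  Y: [1/2, 1/2]

(P^4)[Y -> X] = 1/2

Answer: 1/2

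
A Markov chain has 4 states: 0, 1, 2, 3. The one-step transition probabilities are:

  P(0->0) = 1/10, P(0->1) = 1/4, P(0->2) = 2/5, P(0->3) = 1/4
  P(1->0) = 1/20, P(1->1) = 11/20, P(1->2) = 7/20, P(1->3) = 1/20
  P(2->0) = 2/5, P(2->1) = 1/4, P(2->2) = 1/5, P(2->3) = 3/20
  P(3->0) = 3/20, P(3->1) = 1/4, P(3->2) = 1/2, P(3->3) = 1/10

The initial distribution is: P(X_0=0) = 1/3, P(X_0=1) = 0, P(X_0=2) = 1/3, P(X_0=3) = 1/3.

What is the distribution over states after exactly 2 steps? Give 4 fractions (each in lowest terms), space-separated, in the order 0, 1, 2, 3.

Answer: 247/1200 13/40 397/1200 83/600

Derivation:
Propagating the distribution step by step (d_{t+1} = d_t * P):
d_0 = (0=1/3, 1=0, 2=1/3, 3=1/3)
  d_1[0] = 1/3*1/10 + 0*1/20 + 1/3*2/5 + 1/3*3/20 = 13/60
  d_1[1] = 1/3*1/4 + 0*11/20 + 1/3*1/4 + 1/3*1/4 = 1/4
  d_1[2] = 1/3*2/5 + 0*7/20 + 1/3*1/5 + 1/3*1/2 = 11/30
  d_1[3] = 1/3*1/4 + 0*1/20 + 1/3*3/20 + 1/3*1/10 = 1/6
d_1 = (0=13/60, 1=1/4, 2=11/30, 3=1/6)
  d_2[0] = 13/60*1/10 + 1/4*1/20 + 11/30*2/5 + 1/6*3/20 = 247/1200
  d_2[1] = 13/60*1/4 + 1/4*11/20 + 11/30*1/4 + 1/6*1/4 = 13/40
  d_2[2] = 13/60*2/5 + 1/4*7/20 + 11/30*1/5 + 1/6*1/2 = 397/1200
  d_2[3] = 13/60*1/4 + 1/4*1/20 + 11/30*3/20 + 1/6*1/10 = 83/600
d_2 = (0=247/1200, 1=13/40, 2=397/1200, 3=83/600)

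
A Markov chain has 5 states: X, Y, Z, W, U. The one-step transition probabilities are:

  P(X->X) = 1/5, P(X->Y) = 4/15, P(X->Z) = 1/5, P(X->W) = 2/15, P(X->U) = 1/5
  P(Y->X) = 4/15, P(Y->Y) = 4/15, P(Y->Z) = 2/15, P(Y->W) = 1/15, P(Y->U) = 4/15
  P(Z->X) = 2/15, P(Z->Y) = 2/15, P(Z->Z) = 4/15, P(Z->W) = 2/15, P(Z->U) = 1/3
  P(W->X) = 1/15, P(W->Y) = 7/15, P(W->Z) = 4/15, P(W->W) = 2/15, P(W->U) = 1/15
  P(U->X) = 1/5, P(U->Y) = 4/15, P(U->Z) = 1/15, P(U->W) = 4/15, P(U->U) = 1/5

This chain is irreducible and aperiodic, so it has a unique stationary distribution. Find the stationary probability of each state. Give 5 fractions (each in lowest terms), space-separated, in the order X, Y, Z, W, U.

The stationary distribution satisfies pi = pi * P, i.e.:
  pi_X = 1/5*pi_X + 4/15*pi_Y + 2/15*pi_Z + 1/15*pi_W + 1/5*pi_U
  pi_Y = 4/15*pi_X + 4/15*pi_Y + 2/15*pi_Z + 7/15*pi_W + 4/15*pi_U
  pi_Z = 1/5*pi_X + 2/15*pi_Y + 4/15*pi_Z + 4/15*pi_W + 1/15*pi_U
  pi_W = 2/15*pi_X + 1/15*pi_Y + 2/15*pi_Z + 2/15*pi_W + 4/15*pi_U
  pi_U = 1/5*pi_X + 4/15*pi_Y + 1/3*pi_Z + 1/15*pi_W + 1/5*pi_U
with normalization: pi_X + pi_Y + pi_Z + pi_W + pi_U = 1.

Using the first 4 balance equations plus normalization, the linear system A*pi = b is:
  [-4/5, 4/15, 2/15, 1/15, 1/5] . pi = 0
  [4/15, -11/15, 2/15, 7/15, 4/15] . pi = 0
  [1/5, 2/15, -11/15, 4/15, 1/15] . pi = 0
  [2/15, 1/15, 2/15, -13/15, 4/15] . pi = 0
  [1, 1, 1, 1, 1] . pi = 1

Solving yields:
  pi_X = 764/4079
  pi_Y = 2223/8158
  pi_Z = 1415/8158
  pi_W = 1181/8158
  pi_U = 1811/8158

Verification (pi * P):
  764/4079*1/5 + 2223/8158*4/15 + 1415/8158*2/15 + 1181/8158*1/15 + 1811/8158*1/5 = 764/4079 = pi_X  (ok)
  764/4079*4/15 + 2223/8158*4/15 + 1415/8158*2/15 + 1181/8158*7/15 + 1811/8158*4/15 = 2223/8158 = pi_Y  (ok)
  764/4079*1/5 + 2223/8158*2/15 + 1415/8158*4/15 + 1181/8158*4/15 + 1811/8158*1/15 = 1415/8158 = pi_Z  (ok)
  764/4079*2/15 + 2223/8158*1/15 + 1415/8158*2/15 + 1181/8158*2/15 + 1811/8158*4/15 = 1181/8158 = pi_W  (ok)
  764/4079*1/5 + 2223/8158*4/15 + 1415/8158*1/3 + 1181/8158*1/15 + 1811/8158*1/5 = 1811/8158 = pi_U  (ok)

Answer: 764/4079 2223/8158 1415/8158 1181/8158 1811/8158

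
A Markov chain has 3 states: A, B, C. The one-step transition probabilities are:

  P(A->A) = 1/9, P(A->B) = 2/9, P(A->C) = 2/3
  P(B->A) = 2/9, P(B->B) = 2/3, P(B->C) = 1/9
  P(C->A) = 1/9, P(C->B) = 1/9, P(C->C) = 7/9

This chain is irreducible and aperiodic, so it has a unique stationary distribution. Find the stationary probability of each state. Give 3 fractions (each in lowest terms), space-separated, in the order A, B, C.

The stationary distribution satisfies pi = pi * P, i.e.:
  pi_A = 1/9*pi_A + 2/9*pi_B + 1/9*pi_C
  pi_B = 2/9*pi_A + 2/3*pi_B + 1/9*pi_C
  pi_C = 2/3*pi_A + 1/9*pi_B + 7/9*pi_C
with normalization: pi_A + pi_B + pi_C = 1.

Using the first 2 balance equations plus normalization, the linear system A*pi = b is:
  [-8/9, 2/9, 1/9] . pi = 0
  [2/9, -1/3, 1/9] . pi = 0
  [1, 1, 1] . pi = 1

Solving yields:
  pi_A = 1/7
  pi_B = 2/7
  pi_C = 4/7

Verification (pi * P):
  1/7*1/9 + 2/7*2/9 + 4/7*1/9 = 1/7 = pi_A  (ok)
  1/7*2/9 + 2/7*2/3 + 4/7*1/9 = 2/7 = pi_B  (ok)
  1/7*2/3 + 2/7*1/9 + 4/7*7/9 = 4/7 = pi_C  (ok)

Answer: 1/7 2/7 4/7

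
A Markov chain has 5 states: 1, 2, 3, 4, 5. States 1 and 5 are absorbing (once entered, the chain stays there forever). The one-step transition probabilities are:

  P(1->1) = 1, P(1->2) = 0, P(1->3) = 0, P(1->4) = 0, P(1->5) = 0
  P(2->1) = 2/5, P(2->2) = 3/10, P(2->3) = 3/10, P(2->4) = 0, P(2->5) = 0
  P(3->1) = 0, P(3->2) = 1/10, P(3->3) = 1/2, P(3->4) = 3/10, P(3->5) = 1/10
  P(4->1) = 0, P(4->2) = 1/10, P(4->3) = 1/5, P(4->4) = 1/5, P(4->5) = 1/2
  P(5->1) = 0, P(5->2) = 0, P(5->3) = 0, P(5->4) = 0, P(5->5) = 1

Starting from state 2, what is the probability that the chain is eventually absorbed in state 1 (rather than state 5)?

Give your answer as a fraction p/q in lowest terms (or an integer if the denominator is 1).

Answer: 136/205

Derivation:
Let a_i = P(absorbed in 1 | start in state i).
Boundary conditions: a_1 = 1, a_5 = 0.
For each transient state i, a_i = sum_j P(i->j) * a_j:
  a_2 = 2/5*a_1 + 3/10*a_2 + 3/10*a_3 + 0*a_4 + 0*a_5
  a_3 = 0*a_1 + 1/10*a_2 + 1/2*a_3 + 3/10*a_4 + 1/10*a_5
  a_4 = 0*a_1 + 1/10*a_2 + 1/5*a_3 + 1/5*a_4 + 1/2*a_5

Substituting a_1 = 1 and a_5 = 0, rearrange to (I - Q) a = r where r[i] = P(i -> 1):
  [7/10, -3/10, 0] . (a_2, a_3, a_4) = 2/5
  [-1/10, 1/2, -3/10] . (a_2, a_3, a_4) = 0
  [-1/10, -1/5, 4/5] . (a_2, a_3, a_4) = 0

Solving yields:
  a_2 = 136/205
  a_3 = 44/205
  a_4 = 28/205

Starting state is 2, so the absorption probability is a_2 = 136/205.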